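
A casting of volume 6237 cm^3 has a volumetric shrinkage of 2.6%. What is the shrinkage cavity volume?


Formula: V_shrink = V_casting * shrinkage_pct / 100
V_shrink = 6237 cm^3 * 2.6 / 100 = 162.1620 cm^3

162.1620 cm^3


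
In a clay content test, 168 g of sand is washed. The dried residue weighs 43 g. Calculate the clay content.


Formula: Clay% = (W_total - W_washed) / W_total * 100
Clay mass = 168 - 43 = 125 g
Clay% = 125 / 168 * 100 = 74.4048%

Answer: 74.4048%


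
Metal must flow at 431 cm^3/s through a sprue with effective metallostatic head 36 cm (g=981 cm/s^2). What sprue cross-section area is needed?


Formula: v = sqrt(2*g*h), A = Q/v
Velocity: v = sqrt(2 * 981 * 36) = sqrt(70632) = 265.7668 cm/s
Sprue area: A = Q / v = 431 / 265.7668 = 1.6217 cm^2

Answer: 1.6217 cm^2


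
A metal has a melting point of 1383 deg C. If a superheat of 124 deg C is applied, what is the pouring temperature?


Formula: T_pour = T_melt + Superheat
T_pour = 1383 + 124 = 1507 deg C

Answer: 1507 deg C


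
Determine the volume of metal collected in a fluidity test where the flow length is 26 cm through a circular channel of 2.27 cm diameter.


Formula: V = pi * (d/2)^2 * L  (cylinder volume)
Radius = 2.27/2 = 1.135 cm
V = pi * 1.135^2 * 26 = 105.2240 cm^3

105.2240 cm^3


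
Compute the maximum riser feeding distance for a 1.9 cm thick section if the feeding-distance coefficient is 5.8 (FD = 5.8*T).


Formula: FD = 5.8 * T  (riser feeding-distance rule)
FD = 5.8 * 1.9 cm = 11.0200 cm


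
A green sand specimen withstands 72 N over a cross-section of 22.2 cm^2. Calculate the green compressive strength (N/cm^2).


Formula: Compressive Strength = Force / Area
Strength = 72 N / 22.2 cm^2 = 3.2432 N/cm^2

Answer: 3.2432 N/cm^2


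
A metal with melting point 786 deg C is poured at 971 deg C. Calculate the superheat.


Formula: Superheat = T_pour - T_melt
Superheat = 971 - 786 = 185 deg C

Final answer: 185 deg C


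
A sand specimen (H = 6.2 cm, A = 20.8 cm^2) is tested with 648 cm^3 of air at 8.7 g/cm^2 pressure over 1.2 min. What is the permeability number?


Formula: Permeability Number P = (V * H) / (p * A * t)
Numerator: V * H = 648 * 6.2 = 4017.6
Denominator: p * A * t = 8.7 * 20.8 * 1.2 = 217.152
P = 4017.6 / 217.152 = 18.5013

Final answer: 18.5013


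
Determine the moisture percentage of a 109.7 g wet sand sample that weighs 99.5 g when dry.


Formula: MC = (W_wet - W_dry) / W_wet * 100
Water mass = 109.7 - 99.5 = 10.2 g
MC = 10.2 / 109.7 * 100 = 9.2981%

9.2981%


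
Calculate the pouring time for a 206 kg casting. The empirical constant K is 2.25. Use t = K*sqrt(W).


Formula: t = K * sqrt(W)
sqrt(W) = sqrt(206) = 14.35270
t = 2.25 * 14.35270 = 32.2936 s

Answer: 32.2936 s


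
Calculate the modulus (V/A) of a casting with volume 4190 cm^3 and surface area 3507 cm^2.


Formula: Casting Modulus M = V / A
M = 4190 cm^3 / 3507 cm^2 = 1.1948 cm

Final answer: 1.1948 cm


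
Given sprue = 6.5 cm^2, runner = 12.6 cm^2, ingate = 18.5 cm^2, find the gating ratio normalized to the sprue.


Sprue:Runner:Ingate = 1 : 12.6/6.5 : 18.5/6.5 = 1:1.94:2.85

Answer: 1:1.94:2.85


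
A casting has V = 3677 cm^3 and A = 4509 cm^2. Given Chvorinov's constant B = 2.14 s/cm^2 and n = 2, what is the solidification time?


Formula: t_s = B * (V/A)^n  (Chvorinov's rule, n=2)
Modulus M = V/A = 3677/4509 = 0.815480 cm
M^2 = 0.815480^2 = 0.665008 cm^2
t_s = 2.14 * 0.665008 = 1.4231 s

1.4231 s


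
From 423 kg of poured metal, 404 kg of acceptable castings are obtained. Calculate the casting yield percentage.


Formula: Casting Yield = (W_good / W_total) * 100
Yield = (404 kg / 423 kg) * 100 = 95.5083%

Answer: 95.5083%


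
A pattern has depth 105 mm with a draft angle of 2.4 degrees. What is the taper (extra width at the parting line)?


Formula: taper = depth * tan(draft_angle)
tan(2.4 deg) = 0.0419124
taper = 105 mm * 0.0419124 = 4.4008 mm


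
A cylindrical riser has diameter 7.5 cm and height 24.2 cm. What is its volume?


Formula: V = pi * (D/2)^2 * H  (cylinder volume)
Radius = D/2 = 7.5/2 = 3.75 cm
V = pi * 3.75^2 * 24.2 = 1069.1232 cm^3


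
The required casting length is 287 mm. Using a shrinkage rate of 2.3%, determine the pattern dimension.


Formula: L_pattern = L_casting * (1 + shrinkage_rate/100)
Shrinkage factor = 1 + 2.3/100 = 1.023
L_pattern = 287 mm * 1.023 = 293.6010 mm

Final answer: 293.6010 mm


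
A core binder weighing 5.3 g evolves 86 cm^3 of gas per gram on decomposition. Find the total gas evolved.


Formula: V_gas = W_binder * gas_evolution_rate
V = 5.3 g * 86 cm^3/g = 455.8000 cm^3


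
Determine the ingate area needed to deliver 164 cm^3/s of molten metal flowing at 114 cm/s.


Formula: A_ingate = Q / v  (continuity equation)
A = 164 cm^3/s / 114 cm/s = 1.4386 cm^2


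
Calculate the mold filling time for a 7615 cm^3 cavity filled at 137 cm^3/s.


Formula: t_fill = V_mold / Q_flow
t = 7615 cm^3 / 137 cm^3/s = 55.5839 s


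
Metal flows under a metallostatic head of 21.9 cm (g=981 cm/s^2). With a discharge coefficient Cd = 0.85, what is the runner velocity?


Formula: v = Cd * sqrt(2 * g * h)  (Torricelli with discharge coefficient)
2*g*h = 2 * 981 * 21.9 = 42967.8 cm^2/s^2
sqrt(42967.8) = 207.28676 cm/s
v = 0.85 * 207.28676 = 176.1937 cm/s


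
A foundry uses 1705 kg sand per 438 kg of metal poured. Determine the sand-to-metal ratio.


Formula: Sand-to-Metal Ratio = W_sand / W_metal
Ratio = 1705 kg / 438 kg = 3.8927


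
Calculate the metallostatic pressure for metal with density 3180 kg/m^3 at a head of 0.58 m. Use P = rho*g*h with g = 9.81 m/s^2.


Formula: P = rho * g * h
rho * g = 3180 * 9.81 = 31195.8 N/m^3
P = 31195.8 * 0.58 = 18093.5640 Pa

Final answer: 18093.5640 Pa


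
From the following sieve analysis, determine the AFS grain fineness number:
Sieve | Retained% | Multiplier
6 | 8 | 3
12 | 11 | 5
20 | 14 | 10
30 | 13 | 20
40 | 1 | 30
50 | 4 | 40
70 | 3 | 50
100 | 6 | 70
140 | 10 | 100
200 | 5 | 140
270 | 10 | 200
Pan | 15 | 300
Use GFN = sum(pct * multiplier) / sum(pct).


Formula: GFN = sum(pct * multiplier) / sum(pct)
sum(pct * multiplier) = 9439
sum(pct) = 100
GFN = 9439 / 100 = 94.39

Final answer: 94.39


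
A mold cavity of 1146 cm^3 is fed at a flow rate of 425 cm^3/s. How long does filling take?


Formula: t_fill = V_mold / Q_flow
t = 1146 cm^3 / 425 cm^3/s = 2.6965 s

Final answer: 2.6965 s


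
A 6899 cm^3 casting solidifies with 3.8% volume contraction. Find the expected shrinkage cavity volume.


Formula: V_shrink = V_casting * shrinkage_pct / 100
V_shrink = 6899 cm^3 * 3.8 / 100 = 262.1620 cm^3

Answer: 262.1620 cm^3


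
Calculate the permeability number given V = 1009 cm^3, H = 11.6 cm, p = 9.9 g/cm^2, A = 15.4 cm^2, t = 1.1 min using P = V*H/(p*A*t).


Formula: Permeability Number P = (V * H) / (p * A * t)
Numerator: V * H = 1009 * 11.6 = 11704.4
Denominator: p * A * t = 9.9 * 15.4 * 1.1 = 167.706
P = 11704.4 / 167.706 = 69.7912


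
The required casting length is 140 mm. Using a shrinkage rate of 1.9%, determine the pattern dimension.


Formula: L_pattern = L_casting * (1 + shrinkage_rate/100)
Shrinkage factor = 1 + 1.9/100 = 1.019
L_pattern = 140 mm * 1.019 = 142.6600 mm


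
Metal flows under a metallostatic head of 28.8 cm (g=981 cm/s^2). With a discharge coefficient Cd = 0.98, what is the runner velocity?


Formula: v = Cd * sqrt(2 * g * h)  (Torricelli with discharge coefficient)
2*g*h = 2 * 981 * 28.8 = 56505.6 cm^2/s^2
sqrt(56505.6) = 237.70907 cm/s
v = 0.98 * 237.70907 = 232.9549 cm/s

Answer: 232.9549 cm/s


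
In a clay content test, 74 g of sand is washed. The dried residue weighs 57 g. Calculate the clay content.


Formula: Clay% = (W_total - W_washed) / W_total * 100
Clay mass = 74 - 57 = 17 g
Clay% = 17 / 74 * 100 = 22.9730%


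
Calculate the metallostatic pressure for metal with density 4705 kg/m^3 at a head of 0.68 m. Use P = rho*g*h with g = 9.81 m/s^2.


Formula: P = rho * g * h
rho * g = 4705 * 9.81 = 46156.05 N/m^3
P = 46156.05 * 0.68 = 31386.1140 Pa

31386.1140 Pa


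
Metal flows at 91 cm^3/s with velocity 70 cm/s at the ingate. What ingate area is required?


Formula: A_ingate = Q / v  (continuity equation)
A = 91 cm^3/s / 70 cm/s = 1.3000 cm^2


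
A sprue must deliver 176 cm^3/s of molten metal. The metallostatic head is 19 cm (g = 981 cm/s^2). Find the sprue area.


Formula: v = sqrt(2*g*h), A = Q/v
Velocity: v = sqrt(2 * 981 * 19) = sqrt(37278) = 193.0751 cm/s
Sprue area: A = Q / v = 176 / 193.0751 = 0.9116 cm^2

Final answer: 0.9116 cm^2


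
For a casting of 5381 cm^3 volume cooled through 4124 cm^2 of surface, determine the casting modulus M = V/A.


Formula: Casting Modulus M = V / A
M = 5381 cm^3 / 4124 cm^2 = 1.3048 cm


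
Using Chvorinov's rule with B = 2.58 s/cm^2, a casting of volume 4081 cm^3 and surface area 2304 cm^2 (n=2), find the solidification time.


Formula: t_s = B * (V/A)^n  (Chvorinov's rule, n=2)
Modulus M = V/A = 4081/2304 = 1.771267 cm
M^2 = 1.771267^2 = 3.137387 cm^2
t_s = 2.58 * 3.137387 = 8.0945 s

8.0945 s


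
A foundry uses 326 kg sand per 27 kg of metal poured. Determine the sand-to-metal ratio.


Formula: Sand-to-Metal Ratio = W_sand / W_metal
Ratio = 326 kg / 27 kg = 12.0741

Answer: 12.0741


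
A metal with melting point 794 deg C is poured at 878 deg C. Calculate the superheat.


Formula: Superheat = T_pour - T_melt
Superheat = 878 - 794 = 84 deg C

Answer: 84 deg C


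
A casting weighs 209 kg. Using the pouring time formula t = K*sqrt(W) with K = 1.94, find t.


Formula: t = K * sqrt(W)
sqrt(W) = sqrt(209) = 14.45683
t = 1.94 * 14.45683 = 28.0463 s


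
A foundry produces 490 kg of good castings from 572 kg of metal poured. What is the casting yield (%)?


Formula: Casting Yield = (W_good / W_total) * 100
Yield = (490 kg / 572 kg) * 100 = 85.6643%

Final answer: 85.6643%


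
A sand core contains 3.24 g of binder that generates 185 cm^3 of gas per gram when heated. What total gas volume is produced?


Formula: V_gas = W_binder * gas_evolution_rate
V = 3.24 g * 185 cm^3/g = 599.4000 cm^3


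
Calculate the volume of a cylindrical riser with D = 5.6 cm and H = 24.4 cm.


Formula: V = pi * (D/2)^2 * H  (cylinder volume)
Radius = D/2 = 5.6/2 = 2.8 cm
V = pi * 2.8^2 * 24.4 = 600.9741 cm^3


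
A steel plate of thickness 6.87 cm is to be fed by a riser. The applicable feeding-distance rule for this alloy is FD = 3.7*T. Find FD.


Formula: FD = 3.7 * T  (riser feeding-distance rule)
FD = 3.7 * 6.87 cm = 25.4190 cm

25.4190 cm


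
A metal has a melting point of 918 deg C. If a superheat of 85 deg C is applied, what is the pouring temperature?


Formula: T_pour = T_melt + Superheat
T_pour = 918 + 85 = 1003 deg C

Answer: 1003 deg C


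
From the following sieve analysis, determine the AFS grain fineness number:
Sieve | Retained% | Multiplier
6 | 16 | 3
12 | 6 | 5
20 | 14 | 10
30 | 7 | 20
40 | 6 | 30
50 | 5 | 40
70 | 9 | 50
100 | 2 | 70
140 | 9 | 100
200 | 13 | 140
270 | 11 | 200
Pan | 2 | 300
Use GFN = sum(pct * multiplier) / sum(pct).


Formula: GFN = sum(pct * multiplier) / sum(pct)
sum(pct * multiplier) = 6848
sum(pct) = 100
GFN = 6848 / 100 = 68.48

Answer: 68.48


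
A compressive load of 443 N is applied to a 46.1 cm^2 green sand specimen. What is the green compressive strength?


Formula: Compressive Strength = Force / Area
Strength = 443 N / 46.1 cm^2 = 9.6095 N/cm^2


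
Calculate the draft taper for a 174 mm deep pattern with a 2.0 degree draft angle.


Formula: taper = depth * tan(draft_angle)
tan(2.0 deg) = 0.0349208
taper = 174 mm * 0.0349208 = 6.0762 mm

Answer: 6.0762 mm


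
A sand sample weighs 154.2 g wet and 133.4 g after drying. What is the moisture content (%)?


Formula: MC = (W_wet - W_dry) / W_wet * 100
Water mass = 154.2 - 133.4 = 20.8 g
MC = 20.8 / 154.2 * 100 = 13.4890%

Answer: 13.4890%


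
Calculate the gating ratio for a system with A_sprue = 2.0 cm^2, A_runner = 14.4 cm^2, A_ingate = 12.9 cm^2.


Sprue:Runner:Ingate = 1 : 14.4/2.0 : 12.9/2.0 = 1:7.20:6.45


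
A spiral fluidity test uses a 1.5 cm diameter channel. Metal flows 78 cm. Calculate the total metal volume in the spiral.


Formula: V = pi * (d/2)^2 * L  (cylinder volume)
Radius = 1.5/2 = 0.75 cm
V = pi * 0.75^2 * 78 = 137.8374 cm^3

Final answer: 137.8374 cm^3


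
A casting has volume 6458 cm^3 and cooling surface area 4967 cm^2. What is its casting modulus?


Formula: Casting Modulus M = V / A
M = 6458 cm^3 / 4967 cm^2 = 1.3002 cm

Answer: 1.3002 cm


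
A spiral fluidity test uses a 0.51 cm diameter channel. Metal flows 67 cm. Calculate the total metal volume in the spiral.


Formula: V = pi * (d/2)^2 * L  (cylinder volume)
Radius = 0.51/2 = 0.255 cm
V = pi * 0.255^2 * 67 = 13.6869 cm^3

Answer: 13.6869 cm^3


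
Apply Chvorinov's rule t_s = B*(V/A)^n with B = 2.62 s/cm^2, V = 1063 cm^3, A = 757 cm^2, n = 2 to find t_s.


Formula: t_s = B * (V/A)^n  (Chvorinov's rule, n=2)
Modulus M = V/A = 1063/757 = 1.404227 cm
M^2 = 1.404227^2 = 1.971853 cm^2
t_s = 2.62 * 1.971853 = 5.1663 s


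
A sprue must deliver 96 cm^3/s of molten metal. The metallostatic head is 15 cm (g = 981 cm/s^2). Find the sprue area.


Formula: v = sqrt(2*g*h), A = Q/v
Velocity: v = sqrt(2 * 981 * 15) = sqrt(29430) = 171.5517 cm/s
Sprue area: A = Q / v = 96 / 171.5517 = 0.5596 cm^2


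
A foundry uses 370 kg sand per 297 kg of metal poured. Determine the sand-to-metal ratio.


Formula: Sand-to-Metal Ratio = W_sand / W_metal
Ratio = 370 kg / 297 kg = 1.2458

1.2458


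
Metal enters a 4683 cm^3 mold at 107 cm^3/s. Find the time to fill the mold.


Formula: t_fill = V_mold / Q_flow
t = 4683 cm^3 / 107 cm^3/s = 43.7664 s


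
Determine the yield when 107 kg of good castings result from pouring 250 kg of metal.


Formula: Casting Yield = (W_good / W_total) * 100
Yield = (107 kg / 250 kg) * 100 = 42.8000%


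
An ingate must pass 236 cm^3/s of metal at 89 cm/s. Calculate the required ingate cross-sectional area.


Formula: A_ingate = Q / v  (continuity equation)
A = 236 cm^3/s / 89 cm/s = 2.6517 cm^2


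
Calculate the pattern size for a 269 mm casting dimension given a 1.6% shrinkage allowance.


Formula: L_pattern = L_casting * (1 + shrinkage_rate/100)
Shrinkage factor = 1 + 1.6/100 = 1.016
L_pattern = 269 mm * 1.016 = 273.3040 mm


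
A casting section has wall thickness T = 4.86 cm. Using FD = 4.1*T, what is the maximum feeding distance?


Formula: FD = 4.1 * T  (riser feeding-distance rule)
FD = 4.1 * 4.86 cm = 19.9260 cm

Answer: 19.9260 cm


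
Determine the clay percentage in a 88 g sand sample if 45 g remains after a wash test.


Formula: Clay% = (W_total - W_washed) / W_total * 100
Clay mass = 88 - 45 = 43 g
Clay% = 43 / 88 * 100 = 48.8636%


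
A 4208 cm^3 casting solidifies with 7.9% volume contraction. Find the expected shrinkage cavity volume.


Formula: V_shrink = V_casting * shrinkage_pct / 100
V_shrink = 4208 cm^3 * 7.9 / 100 = 332.4320 cm^3

Answer: 332.4320 cm^3


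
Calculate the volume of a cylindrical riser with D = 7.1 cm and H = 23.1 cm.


Formula: V = pi * (D/2)^2 * H  (cylinder volume)
Radius = D/2 = 7.1/2 = 3.55 cm
V = pi * 3.55^2 * 23.1 = 914.5734 cm^3


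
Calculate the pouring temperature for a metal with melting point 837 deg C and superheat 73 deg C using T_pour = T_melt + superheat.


Formula: T_pour = T_melt + Superheat
T_pour = 837 + 73 = 910 deg C

Final answer: 910 deg C


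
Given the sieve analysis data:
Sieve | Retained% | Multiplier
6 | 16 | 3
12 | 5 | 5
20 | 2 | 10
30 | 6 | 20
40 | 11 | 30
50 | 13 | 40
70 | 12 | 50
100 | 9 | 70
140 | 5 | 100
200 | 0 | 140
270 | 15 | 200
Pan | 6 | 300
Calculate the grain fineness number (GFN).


Formula: GFN = sum(pct * multiplier) / sum(pct)
sum(pct * multiplier) = 7593
sum(pct) = 100
GFN = 7593 / 100 = 75.93

Answer: 75.93


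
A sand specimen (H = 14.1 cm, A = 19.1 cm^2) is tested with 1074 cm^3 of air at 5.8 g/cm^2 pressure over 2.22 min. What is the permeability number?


Formula: Permeability Number P = (V * H) / (p * A * t)
Numerator: V * H = 1074 * 14.1 = 15143.4
Denominator: p * A * t = 5.8 * 19.1 * 2.22 = 245.9316
P = 15143.4 / 245.9316 = 61.5757

Final answer: 61.5757


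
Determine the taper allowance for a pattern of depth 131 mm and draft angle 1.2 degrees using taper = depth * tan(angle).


Formula: taper = depth * tan(draft_angle)
tan(1.2 deg) = 0.0209470
taper = 131 mm * 0.0209470 = 2.7441 mm

Final answer: 2.7441 mm


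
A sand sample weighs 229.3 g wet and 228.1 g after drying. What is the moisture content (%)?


Formula: MC = (W_wet - W_dry) / W_wet * 100
Water mass = 229.3 - 228.1 = 1.2 g
MC = 1.2 / 229.3 * 100 = 0.5233%


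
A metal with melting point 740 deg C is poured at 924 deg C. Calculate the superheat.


Formula: Superheat = T_pour - T_melt
Superheat = 924 - 740 = 184 deg C


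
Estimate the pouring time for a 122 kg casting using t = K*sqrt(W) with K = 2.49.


Formula: t = K * sqrt(W)
sqrt(W) = sqrt(122) = 11.04536
t = 2.49 * 11.04536 = 27.5029 s

Final answer: 27.5029 s


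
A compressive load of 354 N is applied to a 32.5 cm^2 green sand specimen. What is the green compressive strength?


Formula: Compressive Strength = Force / Area
Strength = 354 N / 32.5 cm^2 = 10.8923 N/cm^2

Answer: 10.8923 N/cm^2


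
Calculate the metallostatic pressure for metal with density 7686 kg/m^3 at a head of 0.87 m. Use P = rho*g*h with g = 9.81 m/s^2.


Formula: P = rho * g * h
rho * g = 7686 * 9.81 = 75399.66 N/m^3
P = 75399.66 * 0.87 = 65597.7042 Pa


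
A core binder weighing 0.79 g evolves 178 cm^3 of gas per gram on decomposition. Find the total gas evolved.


Formula: V_gas = W_binder * gas_evolution_rate
V = 0.79 g * 178 cm^3/g = 140.6200 cm^3

140.6200 cm^3


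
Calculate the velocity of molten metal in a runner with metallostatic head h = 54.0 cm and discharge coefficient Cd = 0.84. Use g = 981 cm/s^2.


Formula: v = Cd * sqrt(2 * g * h)  (Torricelli with discharge coefficient)
2*g*h = 2 * 981 * 54.0 = 105948.0 cm^2/s^2
sqrt(105948.0) = 325.49654 cm/s
v = 0.84 * 325.49654 = 273.4171 cm/s


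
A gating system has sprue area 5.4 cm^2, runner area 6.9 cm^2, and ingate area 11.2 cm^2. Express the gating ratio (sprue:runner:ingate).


Sprue:Runner:Ingate = 1 : 6.9/5.4 : 11.2/5.4 = 1:1.28:2.07

Answer: 1:1.28:2.07


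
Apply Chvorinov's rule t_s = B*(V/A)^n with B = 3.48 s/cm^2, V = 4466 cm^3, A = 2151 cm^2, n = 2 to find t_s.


Formula: t_s = B * (V/A)^n  (Chvorinov's rule, n=2)
Modulus M = V/A = 4466/2151 = 2.076244 cm
M^2 = 2.076244^2 = 4.310789 cm^2
t_s = 3.48 * 4.310789 = 15.0015 s

Final answer: 15.0015 s


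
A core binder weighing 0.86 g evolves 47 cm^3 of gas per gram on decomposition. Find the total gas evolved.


Formula: V_gas = W_binder * gas_evolution_rate
V = 0.86 g * 47 cm^3/g = 40.4200 cm^3

40.4200 cm^3


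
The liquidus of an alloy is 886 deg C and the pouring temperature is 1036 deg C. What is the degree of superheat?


Formula: Superheat = T_pour - T_melt
Superheat = 1036 - 886 = 150 deg C


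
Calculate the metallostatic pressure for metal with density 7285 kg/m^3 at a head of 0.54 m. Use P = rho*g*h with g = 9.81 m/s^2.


Formula: P = rho * g * h
rho * g = 7285 * 9.81 = 71465.85 N/m^3
P = 71465.85 * 0.54 = 38591.5590 Pa

Answer: 38591.5590 Pa


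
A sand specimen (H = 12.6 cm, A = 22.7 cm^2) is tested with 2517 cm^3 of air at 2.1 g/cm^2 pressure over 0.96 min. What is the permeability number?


Formula: Permeability Number P = (V * H) / (p * A * t)
Numerator: V * H = 2517 * 12.6 = 31714.2
Denominator: p * A * t = 2.1 * 22.7 * 0.96 = 45.7632
P = 31714.2 / 45.7632 = 693.0066

Final answer: 693.0066


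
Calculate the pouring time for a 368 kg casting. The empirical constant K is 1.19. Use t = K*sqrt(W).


Formula: t = K * sqrt(W)
sqrt(W) = sqrt(368) = 19.18333
t = 1.19 * 19.18333 = 22.8282 s

22.8282 s


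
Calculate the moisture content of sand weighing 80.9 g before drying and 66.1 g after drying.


Formula: MC = (W_wet - W_dry) / W_wet * 100
Water mass = 80.9 - 66.1 = 14.8 g
MC = 14.8 / 80.9 * 100 = 18.2942%

18.2942%


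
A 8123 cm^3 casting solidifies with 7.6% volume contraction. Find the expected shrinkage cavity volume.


Formula: V_shrink = V_casting * shrinkage_pct / 100
V_shrink = 8123 cm^3 * 7.6 / 100 = 617.3480 cm^3

Answer: 617.3480 cm^3


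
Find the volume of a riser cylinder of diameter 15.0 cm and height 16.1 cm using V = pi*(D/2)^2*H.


Formula: V = pi * (D/2)^2 * H  (cylinder volume)
Radius = D/2 = 15.0/2 = 7.5 cm
V = pi * 7.5^2 * 16.1 = 2845.1048 cm^3

2845.1048 cm^3


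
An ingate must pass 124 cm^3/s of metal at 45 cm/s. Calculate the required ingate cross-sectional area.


Formula: A_ingate = Q / v  (continuity equation)
A = 124 cm^3/s / 45 cm/s = 2.7556 cm^2

Final answer: 2.7556 cm^2


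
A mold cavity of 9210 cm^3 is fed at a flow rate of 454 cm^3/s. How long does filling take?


Formula: t_fill = V_mold / Q_flow
t = 9210 cm^3 / 454 cm^3/s = 20.2863 s


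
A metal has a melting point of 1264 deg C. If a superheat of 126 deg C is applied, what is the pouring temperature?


Formula: T_pour = T_melt + Superheat
T_pour = 1264 + 126 = 1390 deg C


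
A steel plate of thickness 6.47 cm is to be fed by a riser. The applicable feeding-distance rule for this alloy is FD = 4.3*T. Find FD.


Formula: FD = 4.3 * T  (riser feeding-distance rule)
FD = 4.3 * 6.47 cm = 27.8210 cm


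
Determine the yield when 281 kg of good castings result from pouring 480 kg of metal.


Formula: Casting Yield = (W_good / W_total) * 100
Yield = (281 kg / 480 kg) * 100 = 58.5417%


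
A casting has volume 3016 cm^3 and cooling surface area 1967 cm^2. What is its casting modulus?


Formula: Casting Modulus M = V / A
M = 3016 cm^3 / 1967 cm^2 = 1.5333 cm

Final answer: 1.5333 cm


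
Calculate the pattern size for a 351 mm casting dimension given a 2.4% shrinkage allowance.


Formula: L_pattern = L_casting * (1 + shrinkage_rate/100)
Shrinkage factor = 1 + 2.4/100 = 1.024
L_pattern = 351 mm * 1.024 = 359.4240 mm


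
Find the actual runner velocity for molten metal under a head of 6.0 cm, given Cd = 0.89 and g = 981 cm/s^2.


Formula: v = Cd * sqrt(2 * g * h)  (Torricelli with discharge coefficient)
2*g*h = 2 * 981 * 6.0 = 11772.0 cm^2/s^2
sqrt(11772.0) = 108.49885 cm/s
v = 0.89 * 108.49885 = 96.5640 cm/s


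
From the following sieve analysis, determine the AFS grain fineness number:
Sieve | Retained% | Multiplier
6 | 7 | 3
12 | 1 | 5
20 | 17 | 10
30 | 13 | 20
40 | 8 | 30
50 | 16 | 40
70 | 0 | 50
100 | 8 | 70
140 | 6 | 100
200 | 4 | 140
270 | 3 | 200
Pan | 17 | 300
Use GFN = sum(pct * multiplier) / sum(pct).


Formula: GFN = sum(pct * multiplier) / sum(pct)
sum(pct * multiplier) = 8756
sum(pct) = 100
GFN = 8756 / 100 = 87.56

Final answer: 87.56


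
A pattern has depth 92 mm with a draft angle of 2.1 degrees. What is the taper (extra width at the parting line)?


Formula: taper = depth * tan(draft_angle)
tan(2.1 deg) = 0.0366683
taper = 92 mm * 0.0366683 = 3.3735 mm

Answer: 3.3735 mm


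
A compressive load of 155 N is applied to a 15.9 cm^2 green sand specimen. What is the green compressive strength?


Formula: Compressive Strength = Force / Area
Strength = 155 N / 15.9 cm^2 = 9.7484 N/cm^2

Final answer: 9.7484 N/cm^2


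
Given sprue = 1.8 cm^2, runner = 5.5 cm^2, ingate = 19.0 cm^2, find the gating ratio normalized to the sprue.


Sprue:Runner:Ingate = 1 : 5.5/1.8 : 19.0/1.8 = 1:3.06:10.56

Final answer: 1:3.06:10.56


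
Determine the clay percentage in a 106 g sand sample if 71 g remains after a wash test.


Formula: Clay% = (W_total - W_washed) / W_total * 100
Clay mass = 106 - 71 = 35 g
Clay% = 35 / 106 * 100 = 33.0189%

Answer: 33.0189%


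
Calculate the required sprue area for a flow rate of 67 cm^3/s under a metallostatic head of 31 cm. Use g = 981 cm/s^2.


Formula: v = sqrt(2*g*h), A = Q/v
Velocity: v = sqrt(2 * 981 * 31) = sqrt(60822) = 246.6212 cm/s
Sprue area: A = Q / v = 67 / 246.6212 = 0.2717 cm^2

0.2717 cm^2


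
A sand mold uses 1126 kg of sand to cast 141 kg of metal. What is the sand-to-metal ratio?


Formula: Sand-to-Metal Ratio = W_sand / W_metal
Ratio = 1126 kg / 141 kg = 7.9858


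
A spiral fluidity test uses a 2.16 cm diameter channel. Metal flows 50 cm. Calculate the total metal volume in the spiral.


Formula: V = pi * (d/2)^2 * L  (cylinder volume)
Radius = 2.16/2 = 1.08 cm
V = pi * 1.08^2 * 50 = 183.2177 cm^3

183.2177 cm^3


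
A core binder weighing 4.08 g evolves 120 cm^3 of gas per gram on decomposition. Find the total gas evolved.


Formula: V_gas = W_binder * gas_evolution_rate
V = 4.08 g * 120 cm^3/g = 489.6000 cm^3

Answer: 489.6000 cm^3


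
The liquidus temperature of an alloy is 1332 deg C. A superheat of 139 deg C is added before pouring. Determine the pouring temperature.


Formula: T_pour = T_melt + Superheat
T_pour = 1332 + 139 = 1471 deg C

1471 deg C


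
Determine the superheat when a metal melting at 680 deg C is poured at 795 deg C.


Formula: Superheat = T_pour - T_melt
Superheat = 795 - 680 = 115 deg C

115 deg C


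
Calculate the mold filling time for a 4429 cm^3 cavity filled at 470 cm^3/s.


Formula: t_fill = V_mold / Q_flow
t = 4429 cm^3 / 470 cm^3/s = 9.4234 s


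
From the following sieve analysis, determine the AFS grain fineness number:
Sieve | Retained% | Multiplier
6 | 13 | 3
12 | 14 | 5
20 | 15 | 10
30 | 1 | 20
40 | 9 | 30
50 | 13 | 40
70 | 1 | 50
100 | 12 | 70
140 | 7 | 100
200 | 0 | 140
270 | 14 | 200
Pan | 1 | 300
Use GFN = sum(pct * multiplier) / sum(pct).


Formula: GFN = sum(pct * multiplier) / sum(pct)
sum(pct * multiplier) = 5759
sum(pct) = 100
GFN = 5759 / 100 = 57.59

Answer: 57.59


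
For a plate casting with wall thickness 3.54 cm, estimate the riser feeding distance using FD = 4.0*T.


Formula: FD = 4.0 * T  (riser feeding-distance rule)
FD = 4.0 * 3.54 cm = 14.1600 cm


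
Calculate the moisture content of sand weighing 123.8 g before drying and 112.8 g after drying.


Formula: MC = (W_wet - W_dry) / W_wet * 100
Water mass = 123.8 - 112.8 = 11.0 g
MC = 11.0 / 123.8 * 100 = 8.8853%

8.8853%


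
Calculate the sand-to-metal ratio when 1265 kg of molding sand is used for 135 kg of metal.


Formula: Sand-to-Metal Ratio = W_sand / W_metal
Ratio = 1265 kg / 135 kg = 9.3704

9.3704


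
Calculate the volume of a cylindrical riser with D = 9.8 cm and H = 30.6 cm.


Formula: V = pi * (D/2)^2 * H  (cylinder volume)
Radius = D/2 = 9.8/2 = 4.9 cm
V = pi * 4.9^2 * 30.6 = 2308.1470 cm^3

Answer: 2308.1470 cm^3


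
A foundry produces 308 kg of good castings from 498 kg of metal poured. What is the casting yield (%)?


Formula: Casting Yield = (W_good / W_total) * 100
Yield = (308 kg / 498 kg) * 100 = 61.8474%

61.8474%


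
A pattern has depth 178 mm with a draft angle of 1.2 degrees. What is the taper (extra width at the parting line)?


Formula: taper = depth * tan(draft_angle)
tan(1.2 deg) = 0.0209470
taper = 178 mm * 0.0209470 = 3.7286 mm

Final answer: 3.7286 mm


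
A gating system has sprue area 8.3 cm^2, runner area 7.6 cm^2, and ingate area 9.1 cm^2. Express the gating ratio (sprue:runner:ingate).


Sprue:Runner:Ingate = 1 : 7.6/8.3 : 9.1/8.3 = 1:0.92:1.10

Answer: 1:0.92:1.10


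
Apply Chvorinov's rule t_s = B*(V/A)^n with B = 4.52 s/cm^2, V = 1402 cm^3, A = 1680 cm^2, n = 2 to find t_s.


Formula: t_s = B * (V/A)^n  (Chvorinov's rule, n=2)
Modulus M = V/A = 1402/1680 = 0.834524 cm
M^2 = 0.834524^2 = 0.696430 cm^2
t_s = 4.52 * 0.696430 = 3.1479 s

Final answer: 3.1479 s


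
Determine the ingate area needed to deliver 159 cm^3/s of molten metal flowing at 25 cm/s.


Formula: A_ingate = Q / v  (continuity equation)
A = 159 cm^3/s / 25 cm/s = 6.3600 cm^2

6.3600 cm^2


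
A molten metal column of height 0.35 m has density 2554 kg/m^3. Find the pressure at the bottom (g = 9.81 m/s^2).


Formula: P = rho * g * h
rho * g = 2554 * 9.81 = 25054.74 N/m^3
P = 25054.74 * 0.35 = 8769.1590 Pa

Final answer: 8769.1590 Pa


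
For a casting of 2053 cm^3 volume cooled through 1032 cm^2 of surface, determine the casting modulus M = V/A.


Formula: Casting Modulus M = V / A
M = 2053 cm^3 / 1032 cm^2 = 1.9893 cm

Answer: 1.9893 cm


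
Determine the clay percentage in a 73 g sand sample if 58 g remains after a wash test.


Formula: Clay% = (W_total - W_washed) / W_total * 100
Clay mass = 73 - 58 = 15 g
Clay% = 15 / 73 * 100 = 20.5479%


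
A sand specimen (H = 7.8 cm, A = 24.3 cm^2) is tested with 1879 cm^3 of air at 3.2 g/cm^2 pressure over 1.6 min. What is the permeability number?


Formula: Permeability Number P = (V * H) / (p * A * t)
Numerator: V * H = 1879 * 7.8 = 14656.2
Denominator: p * A * t = 3.2 * 24.3 * 1.6 = 124.416
P = 14656.2 / 124.416 = 117.8000

Answer: 117.8000


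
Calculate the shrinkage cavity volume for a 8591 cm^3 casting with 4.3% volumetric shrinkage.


Formula: V_shrink = V_casting * shrinkage_pct / 100
V_shrink = 8591 cm^3 * 4.3 / 100 = 369.4130 cm^3


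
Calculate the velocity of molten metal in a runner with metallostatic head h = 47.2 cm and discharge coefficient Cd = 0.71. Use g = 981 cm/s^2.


Formula: v = Cd * sqrt(2 * g * h)  (Torricelli with discharge coefficient)
2*g*h = 2 * 981 * 47.2 = 92606.4 cm^2/s^2
sqrt(92606.4) = 304.31300 cm/s
v = 0.71 * 304.31300 = 216.0622 cm/s

Answer: 216.0622 cm/s


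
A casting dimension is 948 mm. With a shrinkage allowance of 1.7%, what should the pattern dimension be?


Formula: L_pattern = L_casting * (1 + shrinkage_rate/100)
Shrinkage factor = 1 + 1.7/100 = 1.017
L_pattern = 948 mm * 1.017 = 964.1160 mm

Answer: 964.1160 mm


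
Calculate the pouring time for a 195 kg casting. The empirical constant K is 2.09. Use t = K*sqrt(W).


Formula: t = K * sqrt(W)
sqrt(W) = sqrt(195) = 13.96424
t = 2.09 * 13.96424 = 29.1853 s

Final answer: 29.1853 s


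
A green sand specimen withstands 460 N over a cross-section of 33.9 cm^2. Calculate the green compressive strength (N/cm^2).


Formula: Compressive Strength = Force / Area
Strength = 460 N / 33.9 cm^2 = 13.5693 N/cm^2

Final answer: 13.5693 N/cm^2


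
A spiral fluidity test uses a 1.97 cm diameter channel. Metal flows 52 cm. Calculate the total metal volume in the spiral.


Formula: V = pi * (d/2)^2 * L  (cylinder volume)
Radius = 1.97/2 = 0.985 cm
V = pi * 0.985^2 * 52 = 158.4987 cm^3

158.4987 cm^3


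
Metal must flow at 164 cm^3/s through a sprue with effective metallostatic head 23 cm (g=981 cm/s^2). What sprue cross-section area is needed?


Formula: v = sqrt(2*g*h), A = Q/v
Velocity: v = sqrt(2 * 981 * 23) = sqrt(45126) = 212.4288 cm/s
Sprue area: A = Q / v = 164 / 212.4288 = 0.7720 cm^2

Final answer: 0.7720 cm^2


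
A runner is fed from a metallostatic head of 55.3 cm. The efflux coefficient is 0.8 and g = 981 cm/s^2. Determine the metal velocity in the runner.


Formula: v = Cd * sqrt(2 * g * h)  (Torricelli with discharge coefficient)
2*g*h = 2 * 981 * 55.3 = 108498.6 cm^2/s^2
sqrt(108498.6) = 329.39126 cm/s
v = 0.8 * 329.39126 = 263.5130 cm/s


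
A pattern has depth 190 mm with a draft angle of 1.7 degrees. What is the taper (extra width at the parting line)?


Formula: taper = depth * tan(draft_angle)
tan(1.7 deg) = 0.0296793
taper = 190 mm * 0.0296793 = 5.6391 mm

Answer: 5.6391 mm


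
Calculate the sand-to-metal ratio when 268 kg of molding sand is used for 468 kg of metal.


Formula: Sand-to-Metal Ratio = W_sand / W_metal
Ratio = 268 kg / 468 kg = 0.5726

Answer: 0.5726


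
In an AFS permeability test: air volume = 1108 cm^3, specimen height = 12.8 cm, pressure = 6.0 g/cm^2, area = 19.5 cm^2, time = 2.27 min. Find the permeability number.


Formula: Permeability Number P = (V * H) / (p * A * t)
Numerator: V * H = 1108 * 12.8 = 14182.4
Denominator: p * A * t = 6.0 * 19.5 * 2.27 = 265.59
P = 14182.4 / 265.59 = 53.3996

53.3996


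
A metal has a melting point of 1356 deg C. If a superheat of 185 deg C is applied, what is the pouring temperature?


Formula: T_pour = T_melt + Superheat
T_pour = 1356 + 185 = 1541 deg C

1541 deg C


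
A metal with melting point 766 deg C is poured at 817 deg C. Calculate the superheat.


Formula: Superheat = T_pour - T_melt
Superheat = 817 - 766 = 51 deg C


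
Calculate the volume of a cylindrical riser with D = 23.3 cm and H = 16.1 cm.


Formula: V = pi * (D/2)^2 * H  (cylinder volume)
Radius = D/2 = 23.3/2 = 11.65 cm
V = pi * 11.65^2 * 16.1 = 6864.7954 cm^3

Final answer: 6864.7954 cm^3


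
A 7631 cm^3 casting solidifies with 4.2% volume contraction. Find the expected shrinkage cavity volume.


Formula: V_shrink = V_casting * shrinkage_pct / 100
V_shrink = 7631 cm^3 * 4.2 / 100 = 320.5020 cm^3

Answer: 320.5020 cm^3


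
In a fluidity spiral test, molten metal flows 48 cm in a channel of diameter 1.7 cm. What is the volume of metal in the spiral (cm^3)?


Formula: V = pi * (d/2)^2 * L  (cylinder volume)
Radius = 1.7/2 = 0.85 cm
V = pi * 0.85^2 * 48 = 108.9504 cm^3


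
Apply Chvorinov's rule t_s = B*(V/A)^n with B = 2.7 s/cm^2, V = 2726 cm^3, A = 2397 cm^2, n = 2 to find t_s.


Formula: t_s = B * (V/A)^n  (Chvorinov's rule, n=2)
Modulus M = V/A = 2726/2397 = 1.137255 cm
M^2 = 1.137255^2 = 1.293349 cm^2
t_s = 2.7 * 1.293349 = 3.4920 s


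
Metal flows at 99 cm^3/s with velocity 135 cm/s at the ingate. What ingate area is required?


Formula: A_ingate = Q / v  (continuity equation)
A = 99 cm^3/s / 135 cm/s = 0.7333 cm^2

Final answer: 0.7333 cm^2


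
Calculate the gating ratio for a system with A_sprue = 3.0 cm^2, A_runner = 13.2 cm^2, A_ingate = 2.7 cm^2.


Sprue:Runner:Ingate = 1 : 13.2/3.0 : 2.7/3.0 = 1:4.40:0.90

Answer: 1:4.40:0.90


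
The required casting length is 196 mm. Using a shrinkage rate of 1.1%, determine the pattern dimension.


Formula: L_pattern = L_casting * (1 + shrinkage_rate/100)
Shrinkage factor = 1 + 1.1/100 = 1.011
L_pattern = 196 mm * 1.011 = 198.1560 mm


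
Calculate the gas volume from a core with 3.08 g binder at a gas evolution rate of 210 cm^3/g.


Formula: V_gas = W_binder * gas_evolution_rate
V = 3.08 g * 210 cm^3/g = 646.8000 cm^3


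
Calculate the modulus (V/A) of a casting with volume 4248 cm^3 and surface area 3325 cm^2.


Formula: Casting Modulus M = V / A
M = 4248 cm^3 / 3325 cm^2 = 1.2776 cm

Final answer: 1.2776 cm


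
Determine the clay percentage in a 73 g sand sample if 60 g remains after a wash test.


Formula: Clay% = (W_total - W_washed) / W_total * 100
Clay mass = 73 - 60 = 13 g
Clay% = 13 / 73 * 100 = 17.8082%

Final answer: 17.8082%


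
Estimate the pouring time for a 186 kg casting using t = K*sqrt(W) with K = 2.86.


Formula: t = K * sqrt(W)
sqrt(W) = sqrt(186) = 13.63818
t = 2.86 * 13.63818 = 39.0052 s


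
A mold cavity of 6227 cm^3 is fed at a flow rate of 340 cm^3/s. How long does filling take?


Formula: t_fill = V_mold / Q_flow
t = 6227 cm^3 / 340 cm^3/s = 18.3147 s

18.3147 s


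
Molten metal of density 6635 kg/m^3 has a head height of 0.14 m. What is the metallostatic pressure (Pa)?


Formula: P = rho * g * h
rho * g = 6635 * 9.81 = 65089.35 N/m^3
P = 65089.35 * 0.14 = 9112.5090 Pa

Answer: 9112.5090 Pa


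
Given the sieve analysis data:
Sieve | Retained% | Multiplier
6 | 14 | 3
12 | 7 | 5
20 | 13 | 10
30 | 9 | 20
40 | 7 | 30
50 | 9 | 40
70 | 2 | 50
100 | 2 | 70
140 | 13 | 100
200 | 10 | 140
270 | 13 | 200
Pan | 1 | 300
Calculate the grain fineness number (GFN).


Formula: GFN = sum(pct * multiplier) / sum(pct)
sum(pct * multiplier) = 6797
sum(pct) = 100
GFN = 6797 / 100 = 67.97

67.97


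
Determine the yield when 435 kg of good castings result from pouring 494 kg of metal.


Formula: Casting Yield = (W_good / W_total) * 100
Yield = (435 kg / 494 kg) * 100 = 88.0567%

88.0567%


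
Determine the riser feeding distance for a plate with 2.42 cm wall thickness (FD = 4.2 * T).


Formula: FD = 4.2 * T  (riser feeding-distance rule)
FD = 4.2 * 2.42 cm = 10.1640 cm

Final answer: 10.1640 cm


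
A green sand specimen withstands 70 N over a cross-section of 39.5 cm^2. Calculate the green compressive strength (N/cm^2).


Formula: Compressive Strength = Force / Area
Strength = 70 N / 39.5 cm^2 = 1.7722 N/cm^2

1.7722 N/cm^2


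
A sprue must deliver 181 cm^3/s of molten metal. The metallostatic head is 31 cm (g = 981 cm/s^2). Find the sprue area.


Formula: v = sqrt(2*g*h), A = Q/v
Velocity: v = sqrt(2 * 981 * 31) = sqrt(60822) = 246.6212 cm/s
Sprue area: A = Q / v = 181 / 246.6212 = 0.7339 cm^2

Final answer: 0.7339 cm^2


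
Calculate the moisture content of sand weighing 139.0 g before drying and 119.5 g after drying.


Formula: MC = (W_wet - W_dry) / W_wet * 100
Water mass = 139.0 - 119.5 = 19.5 g
MC = 19.5 / 139.0 * 100 = 14.0288%

14.0288%


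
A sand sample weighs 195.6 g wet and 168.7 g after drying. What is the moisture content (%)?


Formula: MC = (W_wet - W_dry) / W_wet * 100
Water mass = 195.6 - 168.7 = 26.9 g
MC = 26.9 / 195.6 * 100 = 13.7526%

Answer: 13.7526%


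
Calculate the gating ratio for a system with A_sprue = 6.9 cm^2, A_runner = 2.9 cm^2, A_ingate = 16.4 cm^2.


Sprue:Runner:Ingate = 1 : 2.9/6.9 : 16.4/6.9 = 1:0.42:2.38


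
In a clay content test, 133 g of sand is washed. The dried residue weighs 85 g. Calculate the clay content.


Formula: Clay% = (W_total - W_washed) / W_total * 100
Clay mass = 133 - 85 = 48 g
Clay% = 48 / 133 * 100 = 36.0902%


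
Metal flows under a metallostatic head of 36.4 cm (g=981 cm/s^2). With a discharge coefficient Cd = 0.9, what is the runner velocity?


Formula: v = Cd * sqrt(2 * g * h)  (Torricelli with discharge coefficient)
2*g*h = 2 * 981 * 36.4 = 71416.8 cm^2/s^2
sqrt(71416.8) = 267.23922 cm/s
v = 0.9 * 267.23922 = 240.5153 cm/s

Final answer: 240.5153 cm/s


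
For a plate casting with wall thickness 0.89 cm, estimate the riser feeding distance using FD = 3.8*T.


Formula: FD = 3.8 * T  (riser feeding-distance rule)
FD = 3.8 * 0.89 cm = 3.3820 cm

3.3820 cm


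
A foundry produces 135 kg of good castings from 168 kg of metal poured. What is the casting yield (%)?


Formula: Casting Yield = (W_good / W_total) * 100
Yield = (135 kg / 168 kg) * 100 = 80.3571%

Answer: 80.3571%


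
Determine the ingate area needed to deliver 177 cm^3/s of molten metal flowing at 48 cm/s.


Formula: A_ingate = Q / v  (continuity equation)
A = 177 cm^3/s / 48 cm/s = 3.6875 cm^2

3.6875 cm^2


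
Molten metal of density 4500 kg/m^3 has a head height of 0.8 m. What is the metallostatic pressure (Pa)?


Formula: P = rho * g * h
rho * g = 4500 * 9.81 = 44145.0 N/m^3
P = 44145.0 * 0.8 = 35316.0000 Pa

35316.0000 Pa


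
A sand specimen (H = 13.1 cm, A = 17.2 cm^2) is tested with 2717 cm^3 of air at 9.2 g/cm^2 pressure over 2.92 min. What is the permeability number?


Formula: Permeability Number P = (V * H) / (p * A * t)
Numerator: V * H = 2717 * 13.1 = 35592.7
Denominator: p * A * t = 9.2 * 17.2 * 2.92 = 462.0608
P = 35592.7 / 462.0608 = 77.0303

Answer: 77.0303


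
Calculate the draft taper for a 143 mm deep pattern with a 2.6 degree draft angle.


Formula: taper = depth * tan(draft_angle)
tan(2.6 deg) = 0.0454097
taper = 143 mm * 0.0454097 = 6.4936 mm

Final answer: 6.4936 mm


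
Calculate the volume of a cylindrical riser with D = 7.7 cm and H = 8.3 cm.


Formula: V = pi * (D/2)^2 * H  (cylinder volume)
Radius = D/2 = 7.7/2 = 3.85 cm
V = pi * 3.85^2 * 8.3 = 386.4999 cm^3

Final answer: 386.4999 cm^3
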